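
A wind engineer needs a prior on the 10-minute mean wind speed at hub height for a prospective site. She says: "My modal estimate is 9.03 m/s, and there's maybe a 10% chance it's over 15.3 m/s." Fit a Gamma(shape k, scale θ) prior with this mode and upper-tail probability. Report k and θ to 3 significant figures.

Gamma(k,θ) with k>1 has mode (k−1)θ, so θ = 9.03/(k−1).
Need P(X < 15.3) = 0.9 with θ tied to k this way. Start at k = 2, θ = 9.03: P(X<15.3) ≈ 0.505.
Too low — raise k to concentrate. Iterating converges to k ≈ 7.81.
Then θ = 9.03/(7.81−1) ≈ 1.33.

k ≈ 7.81, θ ≈ 1.33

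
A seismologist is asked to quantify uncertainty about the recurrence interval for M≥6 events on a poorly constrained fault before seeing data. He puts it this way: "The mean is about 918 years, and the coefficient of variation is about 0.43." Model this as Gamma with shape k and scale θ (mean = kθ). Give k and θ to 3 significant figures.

For Gamma(k, scale θ): mean = kθ, variance = kθ², so CV = 1/√k.
CV = 0.43, hence k = 1/CV² = 5.41.
Then θ = mean/k = 918/5.41 = 170.

k ≈ 5.41, θ ≈ 170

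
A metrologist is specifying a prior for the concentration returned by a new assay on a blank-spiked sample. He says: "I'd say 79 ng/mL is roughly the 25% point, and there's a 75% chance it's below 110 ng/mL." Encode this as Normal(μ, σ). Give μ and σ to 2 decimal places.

μ = 94.50, σ = 22.98

The p-quantile of Normal(μ,σ) is μ + z_p·σ, with z_{0.25} = -0.6745 and z_{0.75} = 0.6745.
Eliminate σ: μ = (z₂·x₁ − z₁·x₂)/(z₂ − z₁) = (0.6745·79 − (-0.6745)·110)/1.349 = 94.50.
Then σ = (x₂ − x₁)/(z₂ − z₁) = (110 − 79)/1.349 = 22.98.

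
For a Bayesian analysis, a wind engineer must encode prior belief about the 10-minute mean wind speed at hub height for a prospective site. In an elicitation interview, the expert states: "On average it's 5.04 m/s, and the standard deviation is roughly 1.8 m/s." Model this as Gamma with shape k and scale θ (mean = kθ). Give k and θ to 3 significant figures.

k ≈ 7.84, θ ≈ 0.643

For Gamma(k, scale θ): mean = kθ, variance = kθ², so CV = 1/√k.
CV = SD/mean = 1.8/5.04 = 0.3571, hence k = 1/CV² = 7.84.
Then θ = mean/k = 5.04/7.84 = 0.643.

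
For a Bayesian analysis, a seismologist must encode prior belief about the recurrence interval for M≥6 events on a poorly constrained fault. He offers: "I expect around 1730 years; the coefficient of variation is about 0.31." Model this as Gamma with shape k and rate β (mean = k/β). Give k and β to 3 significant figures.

For Gamma(k, rate β): mean = k/β, variance = k/β², so CV = 1/√k.
CV = 0.31, hence k = 1/CV² = 10.4.
Then β = k/mean = 10.4/1730 = 0.00601.

k ≈ 10.4, β ≈ 0.00601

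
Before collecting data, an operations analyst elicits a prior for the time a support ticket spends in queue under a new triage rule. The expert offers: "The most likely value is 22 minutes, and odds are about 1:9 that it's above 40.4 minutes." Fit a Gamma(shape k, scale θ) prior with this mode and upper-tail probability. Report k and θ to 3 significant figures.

k ≈ 6.16, θ ≈ 4.26

Gamma(k,θ) with k>1 has mode (k−1)θ, so θ = 22/(k−1).
Need P(X < 40.4) = 0.9 with θ tied to k this way. Start at k = 2, θ = 22: P(X<40.4) ≈ 0.548.
Too low — raise k to concentrate. Iterating converges to k ≈ 6.16.
Then θ = 22/(6.16−1) ≈ 4.26.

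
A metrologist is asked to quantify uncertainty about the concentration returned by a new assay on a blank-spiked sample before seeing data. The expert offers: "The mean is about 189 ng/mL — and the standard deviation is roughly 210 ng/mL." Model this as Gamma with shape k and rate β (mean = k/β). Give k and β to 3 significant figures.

k ≈ 0.81, β ≈ 0.00429

For Gamma(k, rate β): mean = k/β, variance = k/β², so CV = 1/√k.
CV = SD/mean = 210/189 = 1.111, hence k = 1/CV² = 0.81.
Then β = k/mean = 0.81/189 = 0.00429.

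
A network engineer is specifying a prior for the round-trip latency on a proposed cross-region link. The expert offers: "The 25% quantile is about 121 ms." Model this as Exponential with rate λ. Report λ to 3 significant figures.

λ ≈ 0.00238

P(T < 121.0) = 1 − e^(−λ·121.0) = 0.25, so λ = −ln(1−0.25)/121.0 = −ln(0.75)/121.0 = 0.00238.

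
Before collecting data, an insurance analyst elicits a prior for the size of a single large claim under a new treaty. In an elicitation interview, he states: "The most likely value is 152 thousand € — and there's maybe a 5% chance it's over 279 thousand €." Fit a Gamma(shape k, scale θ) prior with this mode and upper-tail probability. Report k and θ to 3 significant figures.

Gamma(k,θ) with k>1 has mode (k−1)θ, so θ = 152/(k−1).
Need P(X < 279) = 0.95 with θ tied to k this way. Start at k = 2, θ = 152: P(X<279) ≈ 0.548.
Too low — raise k to concentrate. Iterating converges to k ≈ 8.55.
Then θ = 152/(8.55−1) ≈ 20.1.

k ≈ 8.55, θ ≈ 20.1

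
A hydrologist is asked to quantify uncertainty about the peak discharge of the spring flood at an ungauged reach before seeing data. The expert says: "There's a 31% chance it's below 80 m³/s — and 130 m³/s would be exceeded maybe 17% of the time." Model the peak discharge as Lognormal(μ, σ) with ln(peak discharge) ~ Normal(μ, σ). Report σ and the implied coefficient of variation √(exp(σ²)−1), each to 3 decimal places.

If T ~ Lognormal(μ,σ) then ln T ~ Normal(μ,σ), so the p-quantile of ln T is μ + z_p·σ.
ln(80) = 4.382 and ln(130) = 4.868; z_{0.31} = -0.4959, z_{0.83} = 0.9542.
σ = (4.868 − 4.382)/(0.9542 − (-0.4959)) = 0.335.
μ = 4.382 − (-0.4959)·0.335 = 4.548.
CV = √(exp(σ²)−1) = √(exp(0.1121)−1) = 0.344.

σ ≈ 0.335, CV ≈ 0.344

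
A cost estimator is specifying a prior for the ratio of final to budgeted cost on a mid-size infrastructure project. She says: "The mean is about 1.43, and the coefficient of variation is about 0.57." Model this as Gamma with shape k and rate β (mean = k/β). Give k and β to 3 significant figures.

For Gamma(k, rate β): mean = k/β, variance = k/β², so CV = 1/√k.
CV = 0.57, hence k = 1/CV² = 3.08.
Then β = k/mean = 3.08/1.43 = 2.15.

k ≈ 3.08, β ≈ 2.15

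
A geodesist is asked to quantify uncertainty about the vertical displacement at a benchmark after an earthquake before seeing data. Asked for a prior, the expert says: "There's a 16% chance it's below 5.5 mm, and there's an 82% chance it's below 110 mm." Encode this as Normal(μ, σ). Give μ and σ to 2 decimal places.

μ = 59.91, σ = 54.72

The p-quantile of Normal(μ,σ) is μ + z_p·σ, with z_{0.16} = -0.9945 and z_{0.82} = 0.9154.
Eliminate σ: μ = (z₂·x₁ − z₁·x₂)/(z₂ − z₁) = (0.9154·5.5 − (-0.9945)·110)/1.91 = 59.91.
Then σ = (x₂ − x₁)/(z₂ − z₁) = (110 − 5.5)/1.91 = 54.72.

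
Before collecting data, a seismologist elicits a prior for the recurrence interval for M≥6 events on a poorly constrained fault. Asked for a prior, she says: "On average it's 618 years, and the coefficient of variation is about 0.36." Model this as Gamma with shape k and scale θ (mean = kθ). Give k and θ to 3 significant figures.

k ≈ 7.72, θ ≈ 80.1

For Gamma(k, scale θ): mean = kθ, variance = kθ², so CV = 1/√k.
CV = 0.36, hence k = 1/CV² = 7.72.
Then θ = mean/k = 618/7.72 = 80.1.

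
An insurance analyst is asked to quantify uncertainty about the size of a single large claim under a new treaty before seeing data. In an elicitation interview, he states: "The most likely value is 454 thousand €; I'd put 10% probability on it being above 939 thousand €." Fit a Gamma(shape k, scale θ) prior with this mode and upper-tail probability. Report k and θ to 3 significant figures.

Gamma(k,θ) with k>1 has mode (k−1)θ, so θ = 454/(k−1).
Need P(X < 939) = 0.9 with θ tied to k this way. Start at k = 2, θ = 454: P(X<939) ≈ 0.612.
Too low — raise k to concentrate. Iterating converges to k ≈ 4.64.
Then θ = 454/(4.64−1) ≈ 125.

k ≈ 4.64, θ ≈ 125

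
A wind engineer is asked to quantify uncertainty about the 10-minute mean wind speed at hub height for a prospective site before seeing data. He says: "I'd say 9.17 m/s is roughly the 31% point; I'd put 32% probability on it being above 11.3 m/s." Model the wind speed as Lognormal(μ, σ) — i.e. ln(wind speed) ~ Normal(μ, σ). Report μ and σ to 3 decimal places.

If T ~ Lognormal(μ,σ) then ln T ~ Normal(μ,σ), so the p-quantile of ln T is μ + z_p·σ.
ln(9.17) = 2.216 and ln(11.3) = 2.425; z_{0.31} = -0.4959, z_{0.68} = 0.4677.
σ = (2.425 − 2.216)/(0.4677 − (-0.4959)) = 0.217.
μ = 2.216 − (-0.4959)·0.217 = 2.323.

μ ≈ 2.323, σ ≈ 0.217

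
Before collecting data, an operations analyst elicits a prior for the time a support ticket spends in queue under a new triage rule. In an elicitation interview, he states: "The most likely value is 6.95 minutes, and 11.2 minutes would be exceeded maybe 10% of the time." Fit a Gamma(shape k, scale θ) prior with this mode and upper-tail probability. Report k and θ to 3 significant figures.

k ≈ 9.26, θ ≈ 0.841

Gamma(k,θ) with k>1 has mode (k−1)θ, so θ = 6.95/(k−1).
Need P(X < 11.2) = 0.9 with θ tied to k this way. Start at k = 2, θ = 6.95: P(X<11.2) ≈ 0.479.
Too low — raise k to concentrate. Iterating converges to k ≈ 9.26.
Then θ = 6.95/(9.26−1) ≈ 0.841.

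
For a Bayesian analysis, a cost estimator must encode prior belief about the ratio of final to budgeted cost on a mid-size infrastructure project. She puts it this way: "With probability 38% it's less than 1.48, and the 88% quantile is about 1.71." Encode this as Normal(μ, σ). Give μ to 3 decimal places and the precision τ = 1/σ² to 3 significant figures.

μ = 1.527, τ = 41.4

For Normal(μ,σ), the p-quantile is μ + z_p·σ. Here z_{0.38} = -0.3055, z_{0.88} = 1.175.
So 1.48 = μ − 0.3055σ and 1.71 = μ + 1.175σ.
Subtracting: σ = (1.71 − 1.48)/(1.175 − (-0.3055)) = 0.155.
Then μ = 1.48 − (-0.3055)·0.155 = 1.527.
Precision τ = 1/σ² = 1/0.1554² = 41.4.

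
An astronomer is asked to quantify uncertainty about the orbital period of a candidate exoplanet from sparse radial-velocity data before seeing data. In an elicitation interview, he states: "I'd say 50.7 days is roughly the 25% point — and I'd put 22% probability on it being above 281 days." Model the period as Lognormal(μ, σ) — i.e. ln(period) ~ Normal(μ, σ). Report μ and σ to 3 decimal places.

If T ~ Lognormal(μ,σ) then ln T ~ Normal(μ,σ), so the p-quantile of ln T is μ + z_p·σ.
ln(50.7) = 3.926 and ln(281) = 5.638; z_{0.25} = -0.6745, z_{0.78} = 0.7722.
σ = (5.638 − 3.926)/(0.7722 − (-0.6745)) = 1.184.
μ = 3.926 − (-0.6745)·1.184 = 4.724.

μ ≈ 4.724, σ ≈ 1.184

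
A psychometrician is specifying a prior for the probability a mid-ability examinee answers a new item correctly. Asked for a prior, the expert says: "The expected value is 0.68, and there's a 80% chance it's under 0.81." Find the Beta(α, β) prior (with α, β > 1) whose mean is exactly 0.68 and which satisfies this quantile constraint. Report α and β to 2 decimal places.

With mean 0.68 fixed, write α = 0.68s, β = 0.32s where s = α+β.
Need P(θ < 0.81) = 0.8 under Beta(0.68s, 0.32s). Normal approximation: (q−m)/√(m(1−m)/s) ≈ z_{0.8} = 0.842, so s ≈ 0.68·0.32·(0.842)²/(0.81−0.68)² = 9.1.
At s = 9.1: P(θ<0.81) ≈ 0.794. Adjusting to match 0.8 gives s ≈ 9.47.
So α = 0.68·9.47 ≈ 6.44, β = 0.32·9.47 ≈ 3.03.

α ≈ 6.44, β ≈ 3.03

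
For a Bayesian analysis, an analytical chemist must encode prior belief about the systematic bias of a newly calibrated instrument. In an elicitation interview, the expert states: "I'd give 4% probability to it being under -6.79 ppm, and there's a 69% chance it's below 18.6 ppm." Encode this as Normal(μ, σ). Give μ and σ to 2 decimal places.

The p-quantile of Normal(μ,σ) is μ + z_p·σ, with z_{0.04} = -1.751 and z_{0.69} = 0.4959.
Eliminate σ: μ = (z₂·x₁ − z₁·x₂)/(z₂ − z₁) = (0.4959·-6.79 − (-1.751)·18.6)/2.247 = 13.00.
Then σ = (x₂ − x₁)/(z₂ − z₁) = (18.6 − -6.79)/2.247 = 11.30.

μ = 13.00, σ = 11.30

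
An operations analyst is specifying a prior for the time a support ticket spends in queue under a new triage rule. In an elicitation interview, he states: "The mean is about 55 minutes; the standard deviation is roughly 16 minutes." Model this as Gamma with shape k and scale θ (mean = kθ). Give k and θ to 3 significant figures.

k ≈ 11.8, θ ≈ 4.65

For Gamma(k, scale θ): mean = kθ, variance = kθ², so CV = 1/√k.
CV = SD/mean = 16/55 = 0.2909, hence k = 1/CV² = 11.8.
Then θ = mean/k = 55/11.8 = 4.65.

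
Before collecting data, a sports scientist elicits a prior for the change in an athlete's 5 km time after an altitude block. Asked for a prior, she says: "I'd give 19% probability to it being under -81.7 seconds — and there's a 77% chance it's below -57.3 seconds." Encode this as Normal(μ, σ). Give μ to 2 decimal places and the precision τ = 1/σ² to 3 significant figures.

The p-quantile of Normal(μ,σ) is μ + z_p·σ, with z_{0.19} = -0.8779 and z_{0.77} = 0.7388.
Eliminate σ: μ = (z₂·x₁ − z₁·x₂)/(z₂ − z₁) = (0.7388·-81.7 − (-0.8779)·-57.3)/1.617 = -68.45.
Then σ = (x₂ − x₁)/(z₂ − z₁) = (-57.3 − -81.7)/1.617 = 15.09.
Precision τ = 1/σ² = 1/15.09² = 0.00439.

μ = -68.45, τ = 0.00439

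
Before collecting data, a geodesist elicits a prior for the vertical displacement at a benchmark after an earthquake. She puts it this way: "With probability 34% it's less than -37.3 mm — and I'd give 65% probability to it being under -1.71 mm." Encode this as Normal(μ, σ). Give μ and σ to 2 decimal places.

For Normal(μ,σ), the p-quantile is μ + z_p·σ. Here z_{0.34} = -0.4125, z_{0.65} = 0.3853.
So -37.3 = μ − 0.4125σ and -1.71 = μ + 0.3853σ.
Subtracting: σ = (-1.71 − -37.3)/(0.3853 − (-0.4125)) = 44.61.
Then μ = -37.3 − (-0.4125)·44.61 = -18.90.

μ = -18.90, σ = 44.61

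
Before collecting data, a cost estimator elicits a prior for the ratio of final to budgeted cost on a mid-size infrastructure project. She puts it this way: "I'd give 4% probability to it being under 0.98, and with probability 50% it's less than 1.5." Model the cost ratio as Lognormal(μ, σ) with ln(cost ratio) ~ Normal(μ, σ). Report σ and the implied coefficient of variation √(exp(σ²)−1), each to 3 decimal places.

σ ≈ 0.243, CV ≈ 0.247

If T ~ Lognormal(μ,σ) then ln T ~ Normal(μ,σ), so the p-quantile of ln T is μ + z_p·σ.
ln(0.98) = -0.0202 and ln(1.5) = 0.4055; z_{0.04} = -1.751, z_{0.5} = 0.
σ = (0.4055 − -0.0202)/(0 − (-1.751)) = 0.243.
μ = -0.0202 − (-1.751)·0.243 = 0.405.
CV = √(exp(σ²)−1) = √(exp(0.0591)−1) = 0.247.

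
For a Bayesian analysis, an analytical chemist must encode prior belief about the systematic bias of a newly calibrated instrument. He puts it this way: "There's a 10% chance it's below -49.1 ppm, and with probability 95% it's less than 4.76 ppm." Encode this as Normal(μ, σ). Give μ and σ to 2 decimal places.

μ = -25.51, σ = 18.40

The p-quantile of Normal(μ,σ) is μ + z_p·σ, with z_{0.1} = -1.282 and z_{0.95} = 1.645.
Eliminate σ: μ = (z₂·x₁ − z₁·x₂)/(z₂ − z₁) = (1.645·-49.1 − (-1.282)·4.76)/2.926 = -25.51.
Then σ = (x₂ − x₁)/(z₂ − z₁) = (4.76 − -49.1)/2.926 = 18.40.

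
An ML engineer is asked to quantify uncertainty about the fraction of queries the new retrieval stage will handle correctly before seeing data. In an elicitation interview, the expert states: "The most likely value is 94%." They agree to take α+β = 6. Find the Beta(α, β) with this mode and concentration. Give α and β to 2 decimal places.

For α,β > 1 the Beta mode is (α−1)/(α+β−2). With α+β = 6, the mode is (α−1)/4.
Set (α−1)/4 = 0.94 → α = 1 + 0.94·4 = 4.76.
β = 6 − α = 1.24.

α = 4.76, β = 1.24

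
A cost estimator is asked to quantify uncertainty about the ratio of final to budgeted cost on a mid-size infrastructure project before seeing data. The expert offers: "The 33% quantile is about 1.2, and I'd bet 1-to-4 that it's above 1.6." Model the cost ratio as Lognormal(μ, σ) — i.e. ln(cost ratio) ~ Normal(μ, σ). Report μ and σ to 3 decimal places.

If T ~ Lognormal(μ,σ) then ln T ~ Normal(μ,σ), so the p-quantile of ln T is μ + z_p·σ.
ln(1.2) = 0.1823 and ln(1.6) = 0.47; z_{0.33} = -0.4399, z_{0.8} = 0.8416.
σ = (0.47 − 0.1823)/(0.8416 − (-0.4399)) = 0.224.
μ = 0.1823 − (-0.4399)·0.224 = 0.281.

μ ≈ 0.281, σ ≈ 0.224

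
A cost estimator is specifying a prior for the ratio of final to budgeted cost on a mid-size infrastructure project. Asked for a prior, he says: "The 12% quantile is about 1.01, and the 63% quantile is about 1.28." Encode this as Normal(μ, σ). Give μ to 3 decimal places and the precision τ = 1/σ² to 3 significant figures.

For Normal(μ,σ), the p-quantile is μ + z_p·σ. Here z_{0.12} = -1.175, z_{0.63} = 0.3319.
So 1.01 = μ − 1.175σ and 1.28 = μ + 0.3319σ.
Subtracting: σ = (1.28 − 1.01)/(0.3319 − (-1.175)) = 0.179.
Then μ = 1.01 − (-1.175)·0.179 = 1.221.
Precision τ = 1/σ² = 1/0.1792² = 31.1.

μ = 1.221, τ = 31.1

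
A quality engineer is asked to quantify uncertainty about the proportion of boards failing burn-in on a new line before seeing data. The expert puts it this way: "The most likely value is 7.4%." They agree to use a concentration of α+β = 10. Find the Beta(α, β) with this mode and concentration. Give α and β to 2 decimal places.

For α,β > 1 the Beta mode is (α−1)/(α+β−2). With α+β = 10, the mode is (α−1)/8.
Set (α−1)/8 = 0.074 → α = 1 + 0.074·8 = 1.59.
β = 10 − α = 8.41.

α = 1.59, β = 8.41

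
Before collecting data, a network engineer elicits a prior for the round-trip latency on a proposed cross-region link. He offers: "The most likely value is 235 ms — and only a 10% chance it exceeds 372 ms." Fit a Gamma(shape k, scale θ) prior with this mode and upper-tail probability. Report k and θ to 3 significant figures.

k ≈ 9.89, θ ≈ 26.4

Gamma(k,θ) with k>1 has mode (k−1)θ, so θ = 235/(k−1).
Need P(X < 372) = 0.9 with θ tied to k this way. Start at k = 2, θ = 235: P(X<372) ≈ 0.470.
Too low — raise k to concentrate. Iterating converges to k ≈ 9.89.
Then θ = 235/(9.89−1) ≈ 26.4.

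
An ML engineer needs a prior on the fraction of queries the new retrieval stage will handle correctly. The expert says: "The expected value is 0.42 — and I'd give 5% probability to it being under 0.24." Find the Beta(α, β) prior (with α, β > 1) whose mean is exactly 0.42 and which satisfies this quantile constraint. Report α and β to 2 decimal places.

With mean 0.42 fixed, write α = 0.42s, β = 0.58s where s = α+β.
Need P(θ < 0.24) = 0.05 under Beta(0.42s, 0.58s). Normal approximation: (q−m)/√(m(1−m)/s) ≈ z_{0.05} = -1.64, so s ≈ 0.42·0.58·(-1.64)²/(0.24−0.42)² = 20.3.
At s = 20.3: P(θ<0.24) ≈ 0.041. Adjusting to match 0.05 gives s ≈ 18.31.
So α = 0.42·18.31 ≈ 7.69, β = 0.58·18.31 ≈ 10.62.

α ≈ 7.69, β ≈ 10.62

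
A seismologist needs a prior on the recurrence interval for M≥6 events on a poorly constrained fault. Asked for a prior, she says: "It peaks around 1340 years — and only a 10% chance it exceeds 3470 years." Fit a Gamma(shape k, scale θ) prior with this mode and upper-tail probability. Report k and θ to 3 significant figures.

k ≈ 3.12, θ ≈ 632

Gamma(k,θ) with k>1 has mode (k−1)θ, so θ = 1340/(k−1).
Need P(X < 3470) = 0.9 with θ tied to k this way. Start at k = 2, θ = 1340: P(X<3470) ≈ 0.731.
Too low — raise k to concentrate. Iterating converges to k ≈ 3.12.
Then θ = 1340/(3.12−1) ≈ 632.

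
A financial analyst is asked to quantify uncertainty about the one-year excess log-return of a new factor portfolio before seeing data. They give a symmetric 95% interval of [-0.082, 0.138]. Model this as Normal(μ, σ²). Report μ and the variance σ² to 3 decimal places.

A symmetric 95% interval runs μ ± z·σ with z = 1.96.
Half-width = 0.11, so σ = 0.11/1.96 = 0.0561 and σ² = 0.003.
μ is the interval midpoint, 0.028.

μ = 0.028, σ² = 0.003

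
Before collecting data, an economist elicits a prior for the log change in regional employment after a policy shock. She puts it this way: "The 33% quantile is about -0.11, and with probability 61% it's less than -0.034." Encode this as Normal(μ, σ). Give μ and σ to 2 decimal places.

μ = -0.06, σ = 0.11

The p-quantile of Normal(μ,σ) is μ + z_p·σ, with z_{0.33} = -0.4399 and z_{0.61} = 0.2793.
Eliminate σ: μ = (z₂·x₁ − z₁·x₂)/(z₂ − z₁) = (0.2793·-0.11 − (-0.4399)·-0.034)/0.7192 = -0.06.
Then σ = (x₂ − x₁)/(z₂ − z₁) = (-0.034 − -0.11)/0.7192 = 0.11.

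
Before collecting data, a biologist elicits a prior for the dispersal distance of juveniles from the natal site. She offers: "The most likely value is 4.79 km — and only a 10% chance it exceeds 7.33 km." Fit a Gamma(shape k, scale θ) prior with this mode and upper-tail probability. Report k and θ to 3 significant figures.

Gamma(k,θ) with k>1 has mode (k−1)θ, so θ = 4.79/(k−1).
Need P(X < 7.33) = 0.9 with θ tied to k this way. Start at k = 2, θ = 4.79: P(X<7.33) ≈ 0.452.
Too low — raise k to concentrate. Iterating converges to k ≈ 11.3.
Then θ = 4.79/(11.3−1) ≈ 0.465.

k ≈ 11.3, θ ≈ 0.465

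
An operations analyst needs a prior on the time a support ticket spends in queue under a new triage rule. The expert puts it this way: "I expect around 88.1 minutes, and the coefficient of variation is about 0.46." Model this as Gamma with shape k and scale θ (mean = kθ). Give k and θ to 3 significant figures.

k ≈ 4.73, θ ≈ 18.6

For Gamma(k, scale θ): mean = kθ, variance = kθ², so CV = 1/√k.
CV = 0.46, hence k = 1/CV² = 4.73.
Then θ = mean/k = 88.1/4.73 = 18.6.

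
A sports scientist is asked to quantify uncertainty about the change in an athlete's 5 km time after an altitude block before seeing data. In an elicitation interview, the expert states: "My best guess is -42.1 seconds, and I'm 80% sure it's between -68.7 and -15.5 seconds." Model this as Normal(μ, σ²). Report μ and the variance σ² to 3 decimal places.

μ = -42.100, σ² = 430.815

A symmetric 80% interval runs μ ± z·σ with z = 1.282.
Half-width = 26.6, so σ = 26.6/1.282 = 20.7561 and σ² = 430.815.
μ is the stated best guess, -42.100.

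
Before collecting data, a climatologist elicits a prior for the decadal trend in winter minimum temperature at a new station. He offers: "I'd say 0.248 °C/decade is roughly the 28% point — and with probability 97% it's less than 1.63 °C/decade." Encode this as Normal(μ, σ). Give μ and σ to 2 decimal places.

μ = 0.57, σ = 0.56

The p-quantile of Normal(μ,σ) is μ + z_p·σ, with z_{0.28} = -0.5828 and z_{0.97} = 1.881.
Eliminate σ: μ = (z₂·x₁ − z₁·x₂)/(z₂ − z₁) = (1.881·0.248 − (-0.5828)·1.63)/2.464 = 0.57.
Then σ = (x₂ − x₁)/(z₂ − z₁) = (1.63 − 0.248)/2.464 = 0.56.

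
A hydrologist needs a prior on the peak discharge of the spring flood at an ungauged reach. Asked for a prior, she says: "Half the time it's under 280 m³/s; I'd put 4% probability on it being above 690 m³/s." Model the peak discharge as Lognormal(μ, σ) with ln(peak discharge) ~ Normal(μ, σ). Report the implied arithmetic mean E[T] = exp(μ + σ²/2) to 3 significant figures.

E[T] ≈ 320 m³/s

If T ~ Lognormal(μ,σ) then ln T ~ Normal(μ,σ), so the p-quantile of ln T is μ + z_p·σ.
ln(280) = 5.635 and ln(690) = 6.537; z_{0.5} = 0, z_{0.96} = 1.751.
σ = (6.537 − 5.635)/(1.751 − (0)) = 0.515.
μ = 5.635 − (0)·0.515 = 5.635.
E[T] = exp(μ + σ²/2) = exp(5.635 + 0.1327) = 320 m³/s.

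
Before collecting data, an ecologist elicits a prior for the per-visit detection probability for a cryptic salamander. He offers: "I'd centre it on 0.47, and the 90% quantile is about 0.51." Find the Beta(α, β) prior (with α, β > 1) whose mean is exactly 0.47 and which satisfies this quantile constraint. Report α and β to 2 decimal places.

With mean 0.47 fixed, write α = 0.47s, β = 0.53s where s = α+β.
Need P(θ < 0.51) = 0.9 under Beta(0.47s, 0.53s). Normal approximation: (q−m)/√(m(1−m)/s) ≈ z_{0.9} = 1.28, so s ≈ 0.47·0.53·(1.28)²/(0.51−0.47)² = 255.7.
At s = 255.7: P(θ<0.51) ≈ 0.900. Adjusting to match 0.9 gives s ≈ 256.02.
So α = 0.47·256.02 ≈ 120.33, β = 0.53·256.02 ≈ 135.69.

α ≈ 120.33, β ≈ 135.69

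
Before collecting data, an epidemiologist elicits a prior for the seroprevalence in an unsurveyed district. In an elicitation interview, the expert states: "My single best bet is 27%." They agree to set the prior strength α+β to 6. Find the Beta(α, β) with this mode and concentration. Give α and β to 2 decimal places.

α = 2.08, β = 3.92

For α,β > 1 the Beta mode is (α−1)/(α+β−2). With α+β = 6, the mode is (α−1)/4.
Set (α−1)/4 = 0.27 → α = 1 + 0.27·4 = 2.08.
β = 6 − α = 3.92.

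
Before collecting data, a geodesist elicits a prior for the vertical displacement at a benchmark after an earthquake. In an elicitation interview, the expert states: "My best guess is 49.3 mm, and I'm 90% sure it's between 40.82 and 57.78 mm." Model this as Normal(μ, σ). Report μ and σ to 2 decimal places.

A symmetric 90% interval runs μ ± z·σ with z = 1.645.
Half-width = 8.48, so σ = 8.48/1.645 = 5.16.
μ is the stated best guess, 49.30.

μ = 49.30, σ = 5.16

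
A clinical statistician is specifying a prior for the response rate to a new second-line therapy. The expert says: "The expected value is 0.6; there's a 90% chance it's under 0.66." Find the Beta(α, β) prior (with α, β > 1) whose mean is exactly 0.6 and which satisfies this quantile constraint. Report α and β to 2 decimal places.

With mean 0.6 fixed, write α = 0.6s, β = 0.4s where s = α+β.
Need P(θ < 0.66) = 0.9 under Beta(0.6s, 0.4s). Normal approximation: (q−m)/√(m(1−m)/s) ≈ z_{0.9} = 1.28, so s ≈ 0.6·0.4·(1.28)²/(0.66−0.6)² = 109.5.
At s = 109.5: P(θ<0.66) ≈ 0.902. Adjusting to match 0.9 gives s ≈ 107.66.
So α = 0.6·107.66 ≈ 64.60, β = 0.4·107.66 ≈ 43.06.

α ≈ 64.60, β ≈ 43.06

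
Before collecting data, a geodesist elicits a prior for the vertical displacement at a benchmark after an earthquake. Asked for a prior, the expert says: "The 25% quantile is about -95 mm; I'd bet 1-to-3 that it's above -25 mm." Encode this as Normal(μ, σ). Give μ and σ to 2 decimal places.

μ = -60.00, σ = 51.89

For Normal(μ,σ), the p-quantile is μ + z_p·σ. Here z_{0.25} = -0.6745, z_{0.75} = 0.6745.
So -95 = μ − 0.6745σ and -25 = μ + 0.6745σ.
Subtracting: σ = (-25 − -95)/(0.6745 − (-0.6745)) = 51.89.
Then μ = -95 − (-0.6745)·51.89 = -60.00.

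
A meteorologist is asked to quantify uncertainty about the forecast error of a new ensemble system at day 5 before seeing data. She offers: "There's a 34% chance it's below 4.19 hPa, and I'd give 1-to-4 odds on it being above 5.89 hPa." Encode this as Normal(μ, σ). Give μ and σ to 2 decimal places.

μ = 4.75, σ = 1.36

The p-quantile of Normal(μ,σ) is μ + z_p·σ, with z_{0.34} = -0.4125 and z_{0.8} = 0.8416.
Eliminate σ: μ = (z₂·x₁ − z₁·x₂)/(z₂ − z₁) = (0.8416·4.19 − (-0.4125)·5.89)/1.254 = 4.75.
Then σ = (x₂ − x₁)/(z₂ − z₁) = (5.89 − 4.19)/1.254 = 1.36.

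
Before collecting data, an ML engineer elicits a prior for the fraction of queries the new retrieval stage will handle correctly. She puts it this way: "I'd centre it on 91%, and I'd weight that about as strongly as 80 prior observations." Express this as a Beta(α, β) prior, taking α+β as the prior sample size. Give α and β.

Under the effective-sample-size interpretation, Beta(α, β) has prior mean α/(α+β) and prior sample size α+β.
So α+β = 80 and α/(α+β) = 0.91, giving α = 0.91·80 = 72.8 and β = 80 − 72.8 = 7.2.

α = 72.8, β = 7.2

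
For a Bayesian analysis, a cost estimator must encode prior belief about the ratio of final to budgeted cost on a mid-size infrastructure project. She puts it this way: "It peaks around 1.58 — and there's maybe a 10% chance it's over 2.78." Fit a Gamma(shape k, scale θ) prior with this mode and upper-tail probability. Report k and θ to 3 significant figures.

Gamma(k,θ) with k>1 has mode (k−1)θ, so θ = 1.58/(k−1).
Need P(X < 2.78) = 0.9 with θ tied to k this way. Start at k = 2, θ = 1.58: P(X<2.78) ≈ 0.525.
Too low — raise k to concentrate. Iterating converges to k ≈ 6.95.
Then θ = 1.58/(6.95−1) ≈ 0.265.

k ≈ 6.95, θ ≈ 0.265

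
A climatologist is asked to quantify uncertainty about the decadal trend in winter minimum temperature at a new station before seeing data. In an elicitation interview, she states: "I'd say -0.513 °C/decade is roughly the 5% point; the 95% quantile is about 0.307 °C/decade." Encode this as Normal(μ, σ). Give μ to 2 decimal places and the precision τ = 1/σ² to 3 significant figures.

The p-quantile of Normal(μ,σ) is μ + z_p·σ, with z_{0.05} = -1.645 and z_{0.95} = 1.645.
Eliminate σ: μ = (z₂·x₁ − z₁·x₂)/(z₂ − z₁) = (1.645·-0.513 − (-1.645)·0.307)/3.29 = -0.10.
Then σ = (x₂ − x₁)/(z₂ − z₁) = (0.307 − -0.513)/3.29 = 0.25.
Precision τ = 1/σ² = 1/0.2493² = 16.1.

μ = -0.10, τ = 16.1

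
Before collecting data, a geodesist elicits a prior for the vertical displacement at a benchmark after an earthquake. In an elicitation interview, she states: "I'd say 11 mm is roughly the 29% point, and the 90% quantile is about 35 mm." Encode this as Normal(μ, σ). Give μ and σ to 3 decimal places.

The p-quantile of Normal(μ,σ) is μ + z_p·σ, with z_{0.29} = -0.5534 and z_{0.9} = 1.282.
Eliminate σ: μ = (z₂·x₁ − z₁·x₂)/(z₂ − z₁) = (1.282·11 − (-0.5534)·35)/1.835 = 18.238.
Then σ = (x₂ − x₁)/(z₂ − z₁) = (35 − 11)/1.835 = 13.079.

μ = 18.238, σ = 13.079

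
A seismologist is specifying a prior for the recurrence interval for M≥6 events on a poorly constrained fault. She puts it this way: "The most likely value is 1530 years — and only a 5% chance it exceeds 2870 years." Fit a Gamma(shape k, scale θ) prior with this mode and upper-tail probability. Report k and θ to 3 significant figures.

k ≈ 8.03, θ ≈ 218

Gamma(k,θ) with k>1 has mode (k−1)θ, so θ = 1530/(k−1).
Need P(X < 2870) = 0.95 with θ tied to k this way. Start at k = 2, θ = 1530: P(X<2870) ≈ 0.559.
Too low — raise k to concentrate. Iterating converges to k ≈ 8.03.
Then θ = 1530/(8.03−1) ≈ 218.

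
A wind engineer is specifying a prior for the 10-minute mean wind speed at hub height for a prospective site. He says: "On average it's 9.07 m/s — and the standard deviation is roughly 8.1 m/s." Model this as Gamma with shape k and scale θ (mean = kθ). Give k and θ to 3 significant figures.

k ≈ 1.25, θ ≈ 7.23

For Gamma(k, scale θ): mean = kθ, variance = kθ², so CV = 1/√k.
CV = SD/mean = 8.1/9.07 = 0.8931, hence k = 1/CV² = 1.25.
Then θ = mean/k = 9.07/1.25 = 7.23.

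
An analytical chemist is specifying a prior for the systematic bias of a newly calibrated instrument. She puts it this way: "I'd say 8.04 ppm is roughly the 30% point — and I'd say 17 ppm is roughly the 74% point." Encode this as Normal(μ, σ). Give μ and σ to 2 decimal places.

The p-quantile of Normal(μ,σ) is μ + z_p·σ, with z_{0.3} = -0.5244 and z_{0.74} = 0.6433.
Eliminate σ: μ = (z₂·x₁ − z₁·x₂)/(z₂ − z₁) = (0.6433·8.04 − (-0.5244)·17)/1.168 = 12.06.
Then σ = (x₂ − x₁)/(z₂ − z₁) = (17 − 8.04)/1.168 = 7.67.

μ = 12.06, σ = 7.67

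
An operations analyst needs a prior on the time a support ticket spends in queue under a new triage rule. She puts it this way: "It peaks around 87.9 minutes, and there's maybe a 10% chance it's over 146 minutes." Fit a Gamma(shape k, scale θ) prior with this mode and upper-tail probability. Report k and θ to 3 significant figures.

Gamma(k,θ) with k>1 has mode (k−1)θ, so θ = 87.9/(k−1).
Need P(X < 146) = 0.9 with θ tied to k this way. Start at k = 2, θ = 87.9: P(X<146) ≈ 0.495.
Too low — raise k to concentrate. Iterating converges to k ≈ 8.33.
Then θ = 87.9/(8.33−1) ≈ 12.

k ≈ 8.33, θ ≈ 12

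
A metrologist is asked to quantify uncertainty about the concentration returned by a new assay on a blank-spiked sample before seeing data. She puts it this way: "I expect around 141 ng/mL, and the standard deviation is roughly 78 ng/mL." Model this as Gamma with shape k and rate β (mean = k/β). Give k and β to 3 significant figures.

For Gamma(k, rate β): mean = k/β, variance = k/β², so CV = 1/√k.
CV = SD/mean = 78/141 = 0.5532, hence k = 1/CV² = 3.27.
Then β = k/mean = 3.27/141 = 0.0232.

k ≈ 3.27, β ≈ 0.0232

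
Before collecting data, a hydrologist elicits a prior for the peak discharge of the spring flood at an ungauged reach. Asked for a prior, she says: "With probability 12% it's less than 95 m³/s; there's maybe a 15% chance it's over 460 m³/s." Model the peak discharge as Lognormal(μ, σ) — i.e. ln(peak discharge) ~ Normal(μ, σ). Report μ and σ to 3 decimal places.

If T ~ Lognormal(μ,σ) then ln T ~ Normal(μ,σ), so the p-quantile of ln T is μ + z_p·σ.
ln(95) = 4.554 and ln(460) = 6.131; z_{0.12} = -1.175, z_{0.85} = 1.036.
σ = (6.131 − 4.554)/(1.036 − (-1.175)) = 0.713.
μ = 4.554 − (-1.175)·0.713 = 5.392.

μ ≈ 5.392, σ ≈ 0.713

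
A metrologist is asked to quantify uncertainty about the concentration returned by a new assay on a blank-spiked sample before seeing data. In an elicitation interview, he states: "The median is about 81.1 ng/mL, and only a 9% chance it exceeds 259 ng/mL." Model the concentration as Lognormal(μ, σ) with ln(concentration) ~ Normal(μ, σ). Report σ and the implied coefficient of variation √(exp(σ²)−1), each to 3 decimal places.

σ ≈ 0.866, CV ≈ 1.057

If T ~ Lognormal(μ,σ) then ln T ~ Normal(μ,σ), so the p-quantile of ln T is μ + z_p·σ.
ln(81.1) = 4.396 and ln(259) = 5.557; z_{0.5} = 0, z_{0.91} = 1.341.
σ = (5.557 − 4.396)/(1.341 − (0)) = 0.866.
μ = 4.396 − (0)·0.866 = 4.396.
CV = √(exp(σ²)−1) = √(exp(0.7500)−1) = 1.057.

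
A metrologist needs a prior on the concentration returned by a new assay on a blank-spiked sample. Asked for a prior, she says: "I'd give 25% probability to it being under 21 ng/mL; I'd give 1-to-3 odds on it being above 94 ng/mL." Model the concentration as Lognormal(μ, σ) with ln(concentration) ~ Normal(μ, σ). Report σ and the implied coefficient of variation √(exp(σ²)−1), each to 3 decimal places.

σ ≈ 1.111, CV ≈ 1.561

If T ~ Lognormal(μ,σ) then ln T ~ Normal(μ,σ), so the p-quantile of ln T is μ + z_p·σ.
ln(21) = 3.045 and ln(94) = 4.543; z_{0.25} = -0.6745, z_{0.75} = 0.6745.
σ = (4.543 − 3.045)/(0.6745 − (-0.6745)) = 1.111.
μ = 3.045 − (-0.6745)·1.111 = 3.794.
CV = √(exp(σ²)−1) = √(exp(1.2344)−1) = 1.561.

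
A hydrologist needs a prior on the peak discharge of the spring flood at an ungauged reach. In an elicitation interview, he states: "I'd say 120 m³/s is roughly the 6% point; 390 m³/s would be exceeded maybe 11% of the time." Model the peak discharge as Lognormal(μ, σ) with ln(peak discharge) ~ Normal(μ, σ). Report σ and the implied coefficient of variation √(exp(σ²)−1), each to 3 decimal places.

σ ≈ 0.424, CV ≈ 0.444

If T ~ Lognormal(μ,σ) then ln T ~ Normal(μ,σ), so the p-quantile of ln T is μ + z_p·σ.
ln(120) = 4.787 and ln(390) = 5.966; z_{0.06} = -1.555, z_{0.89} = 1.227.
σ = (5.966 − 4.787)/(1.227 − (-1.555)) = 0.424.
μ = 4.787 − (-1.555)·0.424 = 5.446.
CV = √(exp(σ²)−1) = √(exp(0.1796)−1) = 0.444.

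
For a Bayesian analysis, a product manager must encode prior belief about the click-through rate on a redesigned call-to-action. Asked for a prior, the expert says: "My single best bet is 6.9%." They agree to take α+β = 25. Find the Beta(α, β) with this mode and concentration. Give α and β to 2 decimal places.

α = 2.59, β = 22.41

For α,β > 1 the Beta mode is (α−1)/(α+β−2). With α+β = 25, the mode is (α−1)/23.
Set (α−1)/23 = 0.069 → α = 1 + 0.069·23 = 2.59.
β = 25 − α = 22.41.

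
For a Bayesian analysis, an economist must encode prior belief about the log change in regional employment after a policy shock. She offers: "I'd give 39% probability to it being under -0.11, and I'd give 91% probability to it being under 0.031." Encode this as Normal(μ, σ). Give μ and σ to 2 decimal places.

For Normal(μ,σ), the p-quantile is μ + z_p·σ. Here z_{0.39} = -0.2793, z_{0.91} = 1.341.
So -0.11 = μ − 0.2793σ and 0.031 = μ + 1.341σ.
Subtracting: σ = (0.031 − -0.11)/(1.341 − (-0.2793)) = 0.09.
Then μ = -0.11 − (-0.2793)·0.09 = -0.09.

μ = -0.09, σ = 0.09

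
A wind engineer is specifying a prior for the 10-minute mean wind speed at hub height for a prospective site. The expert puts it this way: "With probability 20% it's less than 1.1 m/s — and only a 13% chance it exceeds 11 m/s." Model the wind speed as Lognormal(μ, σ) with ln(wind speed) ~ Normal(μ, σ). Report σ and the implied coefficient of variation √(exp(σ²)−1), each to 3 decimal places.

σ ≈ 1.170, CV ≈ 1.712

If T ~ Lognormal(μ,σ) then ln T ~ Normal(μ,σ), so the p-quantile of ln T is μ + z_p·σ.
ln(1.1) = 0.09531 and ln(11) = 2.398; z_{0.2} = -0.8416, z_{0.87} = 1.126.
σ = (2.398 − 0.09531)/(1.126 − (-0.8416)) = 1.170.
μ = 0.09531 − (-0.8416)·1.170 = 1.080.
CV = √(exp(σ²)−1) = √(exp(1.3689)−1) = 1.712.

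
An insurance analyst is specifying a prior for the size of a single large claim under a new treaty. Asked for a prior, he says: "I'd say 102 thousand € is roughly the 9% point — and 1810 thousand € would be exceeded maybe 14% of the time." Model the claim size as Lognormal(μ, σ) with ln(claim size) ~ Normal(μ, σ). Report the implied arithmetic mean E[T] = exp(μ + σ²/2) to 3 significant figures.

E[T] ≈ 1020 thousand €

If T ~ Lognormal(μ,σ) then ln T ~ Normal(μ,σ), so the p-quantile of ln T is μ + z_p·σ.
ln(102) = 4.625 and ln(1810) = 7.501; z_{0.09} = -1.341, z_{0.86} = 1.08.
σ = (7.501 − 4.625)/(1.08 − (-1.341)) = 1.188.
μ = 4.625 − (-1.341)·1.188 = 6.218.
E[T] = exp(μ + σ²/2) = exp(6.218 + 0.7056) = 1020 thousand €.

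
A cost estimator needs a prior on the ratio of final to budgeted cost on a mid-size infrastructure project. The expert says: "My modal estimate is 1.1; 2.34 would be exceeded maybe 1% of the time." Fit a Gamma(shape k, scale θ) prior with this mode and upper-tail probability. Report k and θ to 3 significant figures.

k ≈ 9.52, θ ≈ 0.129

Gamma(k,θ) with k>1 has mode (k−1)θ, so θ = 1.1/(k−1).
Need P(X < 2.34) = 0.99 with θ tied to k this way. Start at k = 2, θ = 1.1: P(X<2.34) ≈ 0.627.
Too low — raise k to concentrate. Iterating converges to k ≈ 9.52.
Then θ = 1.1/(9.52−1) ≈ 0.129.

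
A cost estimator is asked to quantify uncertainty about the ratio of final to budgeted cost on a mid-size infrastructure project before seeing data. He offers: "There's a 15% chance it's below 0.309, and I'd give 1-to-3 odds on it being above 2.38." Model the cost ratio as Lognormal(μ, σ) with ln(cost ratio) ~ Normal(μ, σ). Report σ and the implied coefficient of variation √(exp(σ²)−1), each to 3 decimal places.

If T ~ Lognormal(μ,σ) then ln T ~ Normal(μ,σ), so the p-quantile of ln T is μ + z_p·σ.
ln(0.309) = -1.174 and ln(2.38) = 0.8671; z_{0.15} = -1.036, z_{0.75} = 0.6745.
σ = (0.8671 − -1.174)/(0.6745 − (-1.036)) = 1.193.
μ = -1.174 − (-1.036)·1.193 = 0.062.
CV = √(exp(σ²)−1) = √(exp(1.4238)−1) = 1.776.

σ ≈ 1.193, CV ≈ 1.776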